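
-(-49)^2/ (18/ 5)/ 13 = -12005/ 234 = -51.30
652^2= 425104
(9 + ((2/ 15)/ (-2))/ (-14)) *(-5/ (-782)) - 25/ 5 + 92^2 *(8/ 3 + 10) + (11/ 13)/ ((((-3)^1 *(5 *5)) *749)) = 122445028646221/ 1142150100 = 107205.72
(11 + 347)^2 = 128164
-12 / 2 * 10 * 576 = -34560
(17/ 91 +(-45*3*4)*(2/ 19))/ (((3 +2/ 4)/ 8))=-1567312/ 12103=-129.50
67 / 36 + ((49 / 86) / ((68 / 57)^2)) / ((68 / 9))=465834577 / 243370368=1.91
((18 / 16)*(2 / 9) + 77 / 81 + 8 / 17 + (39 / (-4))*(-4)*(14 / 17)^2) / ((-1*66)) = -2633141 / 6179976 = -0.43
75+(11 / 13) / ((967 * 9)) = 8485436 / 113139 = 75.00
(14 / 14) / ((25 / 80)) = 16 / 5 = 3.20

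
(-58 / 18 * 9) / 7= -29 / 7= -4.14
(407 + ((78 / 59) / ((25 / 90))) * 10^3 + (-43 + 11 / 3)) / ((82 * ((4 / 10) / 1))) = 4537385 / 29028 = 156.31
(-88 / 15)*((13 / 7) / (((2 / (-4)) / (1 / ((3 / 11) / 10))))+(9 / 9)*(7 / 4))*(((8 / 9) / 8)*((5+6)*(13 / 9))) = 1392.43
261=261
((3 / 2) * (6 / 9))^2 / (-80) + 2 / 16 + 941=75289 / 80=941.11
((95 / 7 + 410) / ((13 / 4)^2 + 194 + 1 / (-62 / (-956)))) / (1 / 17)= 25000880 / 763777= 32.73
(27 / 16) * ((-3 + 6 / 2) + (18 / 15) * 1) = 81 / 40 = 2.02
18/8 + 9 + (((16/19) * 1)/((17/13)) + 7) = 24411/1292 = 18.89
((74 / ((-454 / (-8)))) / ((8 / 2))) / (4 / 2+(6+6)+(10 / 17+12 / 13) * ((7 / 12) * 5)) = 0.02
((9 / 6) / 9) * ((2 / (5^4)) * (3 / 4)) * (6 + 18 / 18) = 7 / 2500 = 0.00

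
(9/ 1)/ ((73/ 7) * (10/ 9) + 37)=567/ 3061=0.19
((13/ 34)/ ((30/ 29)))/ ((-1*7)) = -377/ 7140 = -0.05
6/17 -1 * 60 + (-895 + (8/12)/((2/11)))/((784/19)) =-232045/2856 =-81.25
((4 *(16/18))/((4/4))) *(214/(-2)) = -3424/9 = -380.44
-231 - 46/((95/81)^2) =-2386581/9025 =-264.44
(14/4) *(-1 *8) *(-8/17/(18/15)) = 560/51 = 10.98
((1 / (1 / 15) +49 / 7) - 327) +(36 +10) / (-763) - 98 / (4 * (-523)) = -243430619 / 798098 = -305.01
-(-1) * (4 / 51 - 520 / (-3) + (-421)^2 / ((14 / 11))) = 33185339 / 238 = 139434.20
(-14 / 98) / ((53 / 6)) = -6 / 371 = -0.02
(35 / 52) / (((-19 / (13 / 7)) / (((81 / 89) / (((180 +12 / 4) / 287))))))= -38745 / 412604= -0.09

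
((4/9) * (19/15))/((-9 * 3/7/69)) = -12236/1215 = -10.07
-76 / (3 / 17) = -430.67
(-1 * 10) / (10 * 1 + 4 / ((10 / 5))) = -5 / 6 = -0.83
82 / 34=41 / 17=2.41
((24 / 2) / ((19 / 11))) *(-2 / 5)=-264 / 95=-2.78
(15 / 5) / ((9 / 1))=1 / 3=0.33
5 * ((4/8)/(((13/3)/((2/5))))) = 0.23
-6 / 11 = -0.55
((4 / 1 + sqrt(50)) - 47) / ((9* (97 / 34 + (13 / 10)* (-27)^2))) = -85 / 16911 + 425* sqrt(2) / 727173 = -0.00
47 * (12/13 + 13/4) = 196.13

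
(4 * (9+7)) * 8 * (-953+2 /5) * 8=-3901849.60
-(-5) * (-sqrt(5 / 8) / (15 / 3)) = -sqrt(10) / 4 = -0.79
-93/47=-1.98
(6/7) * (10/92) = 15/161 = 0.09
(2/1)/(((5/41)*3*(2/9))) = 123/5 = 24.60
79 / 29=2.72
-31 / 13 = -2.38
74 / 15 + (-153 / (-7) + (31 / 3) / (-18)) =49549 / 1890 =26.22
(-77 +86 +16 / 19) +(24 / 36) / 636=178417 / 18126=9.84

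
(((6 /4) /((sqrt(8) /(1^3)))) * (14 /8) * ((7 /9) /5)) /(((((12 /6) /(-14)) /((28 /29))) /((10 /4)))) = -2401 * sqrt(2) /1392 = -2.44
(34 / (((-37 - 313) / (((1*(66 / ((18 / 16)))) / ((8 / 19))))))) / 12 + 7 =5.87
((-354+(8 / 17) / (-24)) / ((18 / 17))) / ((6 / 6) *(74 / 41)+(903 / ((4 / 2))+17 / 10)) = -3701275 / 5036904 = -0.73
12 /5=2.40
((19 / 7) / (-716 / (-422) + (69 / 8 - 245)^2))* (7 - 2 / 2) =1539456 / 5281736621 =0.00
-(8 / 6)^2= -1.78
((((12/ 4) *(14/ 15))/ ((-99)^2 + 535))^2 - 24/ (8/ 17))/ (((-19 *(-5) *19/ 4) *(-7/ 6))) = 102158956653/ 1054557532000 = 0.10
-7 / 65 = -0.11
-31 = -31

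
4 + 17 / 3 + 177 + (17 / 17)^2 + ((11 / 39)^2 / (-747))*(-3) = 71074930 / 378729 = 187.67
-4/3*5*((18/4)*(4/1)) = -120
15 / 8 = 1.88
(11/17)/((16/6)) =0.24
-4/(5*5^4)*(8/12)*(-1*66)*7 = 1232/3125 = 0.39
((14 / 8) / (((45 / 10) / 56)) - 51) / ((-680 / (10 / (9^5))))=263 / 36137988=0.00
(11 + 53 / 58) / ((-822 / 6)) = -0.09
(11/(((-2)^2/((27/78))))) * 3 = 297/104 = 2.86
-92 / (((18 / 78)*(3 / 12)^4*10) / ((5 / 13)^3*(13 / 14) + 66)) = -920182528 / 1365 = -674126.39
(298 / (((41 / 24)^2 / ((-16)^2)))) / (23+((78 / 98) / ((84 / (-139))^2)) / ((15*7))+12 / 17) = 9039623254179840 / 8204942611541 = 1101.73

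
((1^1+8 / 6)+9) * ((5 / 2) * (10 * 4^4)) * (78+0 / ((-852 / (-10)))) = 5657600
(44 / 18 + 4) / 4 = 29 / 18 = 1.61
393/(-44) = -393/44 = -8.93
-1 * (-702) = 702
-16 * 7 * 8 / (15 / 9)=-537.60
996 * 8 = 7968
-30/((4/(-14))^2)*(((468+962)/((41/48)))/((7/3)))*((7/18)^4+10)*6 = -52660658050/3321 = -15856867.83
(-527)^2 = 277729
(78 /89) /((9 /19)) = 494 /267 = 1.85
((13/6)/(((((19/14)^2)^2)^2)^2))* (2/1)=28313393391521824768/865324240702863503043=0.03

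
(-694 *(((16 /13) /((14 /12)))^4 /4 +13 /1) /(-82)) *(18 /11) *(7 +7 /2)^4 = 230881393519191 /103048088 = 2240520.89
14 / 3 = 4.67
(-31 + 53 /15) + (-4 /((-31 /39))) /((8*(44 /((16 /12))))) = -280789 /10230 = -27.45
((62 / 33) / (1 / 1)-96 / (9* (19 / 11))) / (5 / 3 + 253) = -1347 / 79838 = -0.02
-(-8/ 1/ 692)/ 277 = 2/ 47921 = 0.00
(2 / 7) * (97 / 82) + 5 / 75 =1742 / 4305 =0.40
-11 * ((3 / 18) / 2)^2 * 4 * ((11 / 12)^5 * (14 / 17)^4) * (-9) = 4253517961 / 5195674368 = 0.82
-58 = -58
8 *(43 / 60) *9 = 258 / 5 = 51.60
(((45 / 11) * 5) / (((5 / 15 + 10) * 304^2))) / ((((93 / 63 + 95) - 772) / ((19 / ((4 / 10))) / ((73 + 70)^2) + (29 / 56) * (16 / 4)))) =-601107075 / 9141839171305984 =-0.00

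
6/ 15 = 2/ 5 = 0.40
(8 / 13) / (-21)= -8 / 273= -0.03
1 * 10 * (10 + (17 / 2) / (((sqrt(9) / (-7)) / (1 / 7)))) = 71.67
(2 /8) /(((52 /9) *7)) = 9 /1456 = 0.01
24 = 24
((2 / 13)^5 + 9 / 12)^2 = 1241011596049 / 2205735869584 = 0.56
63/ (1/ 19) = 1197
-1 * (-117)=117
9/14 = 0.64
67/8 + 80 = 88.38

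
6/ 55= 0.11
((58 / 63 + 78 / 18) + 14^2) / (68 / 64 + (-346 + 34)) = -202864 / 313425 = -0.65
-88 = -88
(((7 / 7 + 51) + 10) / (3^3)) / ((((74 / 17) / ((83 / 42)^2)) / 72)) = 7261006 / 48951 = 148.33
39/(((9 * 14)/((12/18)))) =13/63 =0.21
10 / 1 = 10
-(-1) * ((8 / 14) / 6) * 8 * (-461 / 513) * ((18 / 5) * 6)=-29504 / 1995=-14.79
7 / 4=1.75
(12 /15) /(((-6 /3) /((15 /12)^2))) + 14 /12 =13 /24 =0.54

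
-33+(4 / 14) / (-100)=-11551 / 350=-33.00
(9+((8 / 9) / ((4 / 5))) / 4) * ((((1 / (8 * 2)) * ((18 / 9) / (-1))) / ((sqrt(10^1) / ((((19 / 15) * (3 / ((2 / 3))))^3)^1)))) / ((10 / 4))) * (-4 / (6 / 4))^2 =-193.19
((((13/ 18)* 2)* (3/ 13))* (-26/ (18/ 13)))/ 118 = -169/ 3186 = -0.05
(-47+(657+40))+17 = 667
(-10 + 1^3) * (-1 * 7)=63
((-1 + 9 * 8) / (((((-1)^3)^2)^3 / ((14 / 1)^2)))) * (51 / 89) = 709716 / 89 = 7974.34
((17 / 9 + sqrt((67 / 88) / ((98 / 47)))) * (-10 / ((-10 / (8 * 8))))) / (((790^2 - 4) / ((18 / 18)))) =sqrt(34639) / 3003462 + 34 / 175527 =0.00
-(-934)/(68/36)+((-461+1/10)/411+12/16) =69045419/139740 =494.10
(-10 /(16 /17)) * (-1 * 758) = 32215 /4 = 8053.75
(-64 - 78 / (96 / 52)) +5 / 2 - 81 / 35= -14849 / 140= -106.06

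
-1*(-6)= 6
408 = 408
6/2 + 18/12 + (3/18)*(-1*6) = 7/2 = 3.50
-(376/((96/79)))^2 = -13786369/144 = -95738.67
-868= -868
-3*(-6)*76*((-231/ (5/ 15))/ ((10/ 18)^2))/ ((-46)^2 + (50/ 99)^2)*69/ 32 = -6491332329867/ 2074141600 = -3129.65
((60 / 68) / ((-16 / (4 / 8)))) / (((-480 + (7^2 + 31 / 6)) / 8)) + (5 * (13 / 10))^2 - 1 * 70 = -964239 / 34748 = -27.75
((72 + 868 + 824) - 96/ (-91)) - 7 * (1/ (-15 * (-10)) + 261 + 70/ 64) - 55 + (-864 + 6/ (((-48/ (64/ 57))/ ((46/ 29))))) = -39666368489/ 40112800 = -988.87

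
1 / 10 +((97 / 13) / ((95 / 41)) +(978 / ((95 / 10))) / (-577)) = 4477697 / 1425190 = 3.14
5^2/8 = 25/8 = 3.12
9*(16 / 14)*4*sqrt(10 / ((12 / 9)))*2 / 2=144*sqrt(30) / 7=112.67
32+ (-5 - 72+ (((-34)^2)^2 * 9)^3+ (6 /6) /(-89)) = 154833360378692089610330 /89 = 1739700678412270669778.99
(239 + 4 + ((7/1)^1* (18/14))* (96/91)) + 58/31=717565/2821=254.37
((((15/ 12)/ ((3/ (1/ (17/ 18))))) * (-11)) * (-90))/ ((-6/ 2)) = -2475/ 17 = -145.59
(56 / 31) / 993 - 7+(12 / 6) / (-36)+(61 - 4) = 9224975 / 184698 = 49.95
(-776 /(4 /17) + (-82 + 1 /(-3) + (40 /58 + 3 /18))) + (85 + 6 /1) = -572195 /174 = -3288.48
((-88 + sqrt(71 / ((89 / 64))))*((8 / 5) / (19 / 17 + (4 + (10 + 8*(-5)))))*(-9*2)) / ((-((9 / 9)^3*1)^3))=23936 / 235 - 2176*sqrt(6319) / 20915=93.58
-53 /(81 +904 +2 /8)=-212 /3941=-0.05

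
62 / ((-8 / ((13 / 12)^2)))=-5239 / 576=-9.10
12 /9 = 4 /3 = 1.33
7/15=0.47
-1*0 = 0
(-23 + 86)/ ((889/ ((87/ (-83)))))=-783/ 10541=-0.07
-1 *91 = -91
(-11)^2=121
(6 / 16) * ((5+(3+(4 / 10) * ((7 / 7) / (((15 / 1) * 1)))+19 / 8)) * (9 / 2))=56169 / 3200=17.55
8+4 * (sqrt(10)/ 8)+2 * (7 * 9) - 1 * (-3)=sqrt(10)/ 2+137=138.58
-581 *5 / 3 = -968.33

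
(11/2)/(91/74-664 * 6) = -407/294725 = -0.00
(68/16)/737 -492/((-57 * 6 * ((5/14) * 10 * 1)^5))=0.01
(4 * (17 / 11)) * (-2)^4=1088 / 11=98.91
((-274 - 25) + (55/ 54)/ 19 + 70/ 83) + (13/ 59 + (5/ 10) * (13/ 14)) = -20920561033/ 70340508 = -297.42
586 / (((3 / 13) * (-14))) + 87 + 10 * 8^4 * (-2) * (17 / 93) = -3269974 / 217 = -15069.00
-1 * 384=-384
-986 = -986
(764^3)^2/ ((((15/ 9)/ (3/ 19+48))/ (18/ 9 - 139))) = -14957295131214428295168/ 19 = -787226059537601489219.37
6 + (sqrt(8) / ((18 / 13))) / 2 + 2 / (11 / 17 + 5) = 13 * sqrt(2) / 18 + 305 / 48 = 7.38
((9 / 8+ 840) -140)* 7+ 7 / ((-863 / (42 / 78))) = 440491205 / 89752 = 4907.87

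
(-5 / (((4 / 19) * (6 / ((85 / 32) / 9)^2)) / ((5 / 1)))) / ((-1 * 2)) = 3431875 / 3981312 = 0.86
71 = 71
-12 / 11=-1.09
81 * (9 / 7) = 729 / 7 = 104.14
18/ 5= 3.60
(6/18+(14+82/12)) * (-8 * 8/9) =-4064/27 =-150.52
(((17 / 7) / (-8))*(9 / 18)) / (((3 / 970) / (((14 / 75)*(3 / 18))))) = -1649 / 1080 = -1.53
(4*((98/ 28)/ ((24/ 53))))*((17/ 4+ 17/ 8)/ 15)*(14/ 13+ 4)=69377/ 1040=66.71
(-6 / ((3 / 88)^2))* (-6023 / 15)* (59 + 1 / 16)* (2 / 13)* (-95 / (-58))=11631376680 / 377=30852458.04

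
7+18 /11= 8.64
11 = 11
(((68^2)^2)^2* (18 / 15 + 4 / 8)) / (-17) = -228581619826688 / 5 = -45716323965337.60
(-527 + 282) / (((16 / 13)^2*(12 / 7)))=-289835 / 3072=-94.35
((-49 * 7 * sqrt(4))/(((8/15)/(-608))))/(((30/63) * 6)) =273714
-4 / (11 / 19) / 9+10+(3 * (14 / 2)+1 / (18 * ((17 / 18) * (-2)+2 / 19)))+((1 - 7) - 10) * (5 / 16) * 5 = 314099 / 60390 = 5.20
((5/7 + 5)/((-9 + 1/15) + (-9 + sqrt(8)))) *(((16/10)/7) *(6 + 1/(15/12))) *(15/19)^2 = -395107200/1248153529- 44064000 *sqrt(2)/1248153529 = -0.37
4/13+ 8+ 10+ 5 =303/13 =23.31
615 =615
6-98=-92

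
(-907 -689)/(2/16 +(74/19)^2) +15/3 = -1462801/14723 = -99.35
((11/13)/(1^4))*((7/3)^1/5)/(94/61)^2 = 286517/1723020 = 0.17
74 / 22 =37 / 11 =3.36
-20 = -20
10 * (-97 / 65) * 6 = -1164 / 13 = -89.54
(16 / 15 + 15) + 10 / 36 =1471 / 90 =16.34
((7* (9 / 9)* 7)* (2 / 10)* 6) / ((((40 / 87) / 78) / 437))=217962927 / 50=4359258.54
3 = 3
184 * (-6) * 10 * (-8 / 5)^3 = 1130496 / 25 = 45219.84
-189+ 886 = 697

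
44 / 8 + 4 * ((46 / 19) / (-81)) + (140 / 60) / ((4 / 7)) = 58259 / 6156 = 9.46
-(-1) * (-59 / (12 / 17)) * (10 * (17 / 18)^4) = -418857815 / 629856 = -665.01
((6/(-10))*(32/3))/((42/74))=-1184/105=-11.28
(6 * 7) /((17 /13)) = 546 /17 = 32.12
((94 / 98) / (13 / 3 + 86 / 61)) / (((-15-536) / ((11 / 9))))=-31537 / 85127847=-0.00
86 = 86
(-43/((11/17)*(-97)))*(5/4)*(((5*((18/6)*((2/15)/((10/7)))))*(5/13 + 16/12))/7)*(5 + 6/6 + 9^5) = 17376.40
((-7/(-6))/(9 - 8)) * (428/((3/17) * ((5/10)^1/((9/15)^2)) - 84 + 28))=-50932/5687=-8.96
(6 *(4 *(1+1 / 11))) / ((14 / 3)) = 432 / 77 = 5.61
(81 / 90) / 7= 9 / 70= 0.13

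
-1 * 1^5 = -1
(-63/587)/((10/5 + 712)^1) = -3/19958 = -0.00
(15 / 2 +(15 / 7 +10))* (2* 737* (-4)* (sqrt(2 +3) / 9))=-810700* sqrt(5) / 63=-28774.29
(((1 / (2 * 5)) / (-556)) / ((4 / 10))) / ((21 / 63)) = -3 / 2224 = -0.00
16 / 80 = 1 / 5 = 0.20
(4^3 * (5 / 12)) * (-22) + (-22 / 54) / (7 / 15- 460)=-36394985 / 62037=-586.67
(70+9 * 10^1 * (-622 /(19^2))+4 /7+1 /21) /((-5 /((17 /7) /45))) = 10883689 /11940075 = 0.91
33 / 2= 16.50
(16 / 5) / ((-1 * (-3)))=16 / 15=1.07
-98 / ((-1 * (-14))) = -7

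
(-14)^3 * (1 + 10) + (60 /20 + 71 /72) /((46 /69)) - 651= -1479793 /48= -30829.02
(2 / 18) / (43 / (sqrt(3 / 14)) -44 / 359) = 7898 / 5004311637 + 5541883*sqrt(42) / 30025869822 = 0.00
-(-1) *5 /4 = 5 /4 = 1.25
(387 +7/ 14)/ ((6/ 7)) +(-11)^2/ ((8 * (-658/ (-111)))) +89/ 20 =36249337/ 78960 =459.08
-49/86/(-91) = 7/1118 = 0.01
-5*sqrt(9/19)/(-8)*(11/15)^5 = 161051*sqrt(19)/7695000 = 0.09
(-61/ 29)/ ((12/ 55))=-3355/ 348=-9.64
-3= -3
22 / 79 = 0.28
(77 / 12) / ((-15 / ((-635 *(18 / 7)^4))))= 4073652 / 343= 11876.54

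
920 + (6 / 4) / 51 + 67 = 33559 / 34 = 987.03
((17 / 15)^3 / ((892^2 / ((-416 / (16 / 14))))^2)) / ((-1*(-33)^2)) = -40684553 / 145425676171446000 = -0.00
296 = 296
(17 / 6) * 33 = 187 / 2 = 93.50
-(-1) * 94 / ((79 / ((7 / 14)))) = 47 / 79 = 0.59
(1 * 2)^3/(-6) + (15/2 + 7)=79/6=13.17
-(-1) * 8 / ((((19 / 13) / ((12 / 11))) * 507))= 32 / 2717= 0.01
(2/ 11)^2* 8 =0.26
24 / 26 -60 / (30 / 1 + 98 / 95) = -1.01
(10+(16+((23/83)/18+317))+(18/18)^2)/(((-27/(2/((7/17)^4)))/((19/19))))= -886.44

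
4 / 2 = 2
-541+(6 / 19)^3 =-3710503 / 6859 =-540.97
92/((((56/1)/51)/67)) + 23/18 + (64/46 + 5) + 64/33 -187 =86648410/15939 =5436.25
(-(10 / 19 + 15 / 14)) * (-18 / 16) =3825 / 2128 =1.80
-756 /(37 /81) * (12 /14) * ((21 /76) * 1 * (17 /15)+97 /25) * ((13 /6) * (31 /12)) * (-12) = 399533.60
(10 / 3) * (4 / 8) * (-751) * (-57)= 71345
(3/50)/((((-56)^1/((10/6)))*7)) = -1/3920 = -0.00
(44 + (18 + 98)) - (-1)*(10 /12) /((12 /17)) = 11605 /72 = 161.18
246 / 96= 41 / 16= 2.56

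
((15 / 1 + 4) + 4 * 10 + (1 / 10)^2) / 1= 5901 / 100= 59.01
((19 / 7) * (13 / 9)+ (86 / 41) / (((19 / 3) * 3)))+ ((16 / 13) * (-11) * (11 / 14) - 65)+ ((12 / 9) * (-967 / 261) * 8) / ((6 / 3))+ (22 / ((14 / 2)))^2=-31661823002 / 388542609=-81.49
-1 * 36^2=-1296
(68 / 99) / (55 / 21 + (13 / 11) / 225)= 5950 / 22733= 0.26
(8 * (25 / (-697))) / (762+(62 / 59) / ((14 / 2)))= -10325 / 27424162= -0.00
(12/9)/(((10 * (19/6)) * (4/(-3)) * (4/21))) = -0.17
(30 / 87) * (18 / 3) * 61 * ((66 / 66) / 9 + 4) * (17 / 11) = 767380 / 957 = 801.86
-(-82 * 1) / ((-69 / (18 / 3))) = -164 / 23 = -7.13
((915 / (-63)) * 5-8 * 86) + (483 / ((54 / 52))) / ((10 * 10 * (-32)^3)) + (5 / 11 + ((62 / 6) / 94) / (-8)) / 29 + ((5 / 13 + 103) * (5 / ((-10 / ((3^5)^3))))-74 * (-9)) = -741728210.30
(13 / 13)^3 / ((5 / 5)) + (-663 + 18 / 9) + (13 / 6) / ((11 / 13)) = -43391 / 66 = -657.44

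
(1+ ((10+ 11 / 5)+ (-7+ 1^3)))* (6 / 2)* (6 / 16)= 81 / 10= 8.10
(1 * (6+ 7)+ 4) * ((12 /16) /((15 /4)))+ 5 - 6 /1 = 12 /5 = 2.40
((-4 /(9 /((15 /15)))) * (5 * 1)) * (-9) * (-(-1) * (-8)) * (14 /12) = -560 /3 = -186.67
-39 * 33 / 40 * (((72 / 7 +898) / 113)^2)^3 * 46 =-488843149021110251991816336 / 1224697708713481205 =-399154130.48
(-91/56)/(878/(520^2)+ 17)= -219700/2298839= -0.10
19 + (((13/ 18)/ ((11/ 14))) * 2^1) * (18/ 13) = 237/ 11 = 21.55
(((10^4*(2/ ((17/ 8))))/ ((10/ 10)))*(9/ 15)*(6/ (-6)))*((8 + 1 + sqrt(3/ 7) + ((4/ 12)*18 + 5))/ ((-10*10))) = 960*sqrt(21)/ 119 + 19200/ 17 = 1166.38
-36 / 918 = -0.04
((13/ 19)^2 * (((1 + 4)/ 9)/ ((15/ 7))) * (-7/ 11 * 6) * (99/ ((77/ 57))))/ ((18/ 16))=-30.19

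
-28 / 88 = -0.32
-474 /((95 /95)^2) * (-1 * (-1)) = -474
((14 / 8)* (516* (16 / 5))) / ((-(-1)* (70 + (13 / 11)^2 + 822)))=249744 / 77215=3.23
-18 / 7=-2.57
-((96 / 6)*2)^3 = -32768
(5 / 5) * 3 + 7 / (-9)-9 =-61 / 9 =-6.78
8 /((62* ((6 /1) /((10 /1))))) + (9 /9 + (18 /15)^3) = 34213 /11625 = 2.94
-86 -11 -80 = -177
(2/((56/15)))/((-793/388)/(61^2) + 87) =88755/14413721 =0.01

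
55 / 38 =1.45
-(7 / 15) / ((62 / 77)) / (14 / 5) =-77 / 372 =-0.21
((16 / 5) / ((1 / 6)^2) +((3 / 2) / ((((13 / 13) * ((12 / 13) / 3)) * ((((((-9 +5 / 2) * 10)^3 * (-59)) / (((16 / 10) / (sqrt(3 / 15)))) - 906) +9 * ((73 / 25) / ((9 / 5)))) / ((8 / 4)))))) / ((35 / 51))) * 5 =1611375918750 * sqrt(5) / 229716504582969523 +132316706640499643088 / 229716504582969523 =576.00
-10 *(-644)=6440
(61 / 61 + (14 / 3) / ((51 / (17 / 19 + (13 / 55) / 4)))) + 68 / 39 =3922649 / 1385670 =2.83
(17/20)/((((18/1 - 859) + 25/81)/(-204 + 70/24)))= 58293/286720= 0.20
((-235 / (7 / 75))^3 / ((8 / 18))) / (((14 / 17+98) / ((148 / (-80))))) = 413256095859375 / 614656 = 672337203.02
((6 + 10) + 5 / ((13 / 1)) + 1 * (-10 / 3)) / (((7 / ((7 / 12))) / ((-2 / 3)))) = -509 / 702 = -0.73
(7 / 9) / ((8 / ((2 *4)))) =7 / 9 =0.78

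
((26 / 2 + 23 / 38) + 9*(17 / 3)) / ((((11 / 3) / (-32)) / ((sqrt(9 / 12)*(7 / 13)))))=-412440*sqrt(3) / 2717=-262.92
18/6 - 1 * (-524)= 527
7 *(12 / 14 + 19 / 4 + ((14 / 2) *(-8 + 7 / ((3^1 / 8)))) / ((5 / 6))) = 13329 / 20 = 666.45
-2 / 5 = -0.40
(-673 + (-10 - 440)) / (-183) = 1123 / 183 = 6.14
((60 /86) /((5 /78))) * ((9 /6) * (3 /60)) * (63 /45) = 2457 /2150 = 1.14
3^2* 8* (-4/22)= -13.09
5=5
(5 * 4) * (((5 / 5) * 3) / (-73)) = -60 / 73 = -0.82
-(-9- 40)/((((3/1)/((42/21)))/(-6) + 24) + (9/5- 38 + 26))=980/271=3.62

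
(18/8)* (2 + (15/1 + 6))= 207/4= 51.75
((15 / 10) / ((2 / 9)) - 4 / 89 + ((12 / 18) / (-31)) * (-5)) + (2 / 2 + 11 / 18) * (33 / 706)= 6.89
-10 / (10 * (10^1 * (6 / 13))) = -13 / 60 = -0.22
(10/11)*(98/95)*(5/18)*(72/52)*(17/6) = 8330/8151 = 1.02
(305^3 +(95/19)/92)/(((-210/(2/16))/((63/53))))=-1566168903/78016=-20074.97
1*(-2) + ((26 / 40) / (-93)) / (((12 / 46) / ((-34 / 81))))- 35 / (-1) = 14920423 / 451980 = 33.01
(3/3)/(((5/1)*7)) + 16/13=1.26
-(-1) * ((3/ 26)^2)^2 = 81/ 456976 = 0.00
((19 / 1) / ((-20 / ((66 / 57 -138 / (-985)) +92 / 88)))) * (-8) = 964869 / 54175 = 17.81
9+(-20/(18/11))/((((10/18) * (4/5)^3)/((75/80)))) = -16017/512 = -31.28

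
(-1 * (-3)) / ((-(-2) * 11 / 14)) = 21 / 11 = 1.91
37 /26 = 1.42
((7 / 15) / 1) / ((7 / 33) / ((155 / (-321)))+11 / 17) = 40579 / 18066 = 2.25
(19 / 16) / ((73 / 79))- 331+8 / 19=-329.29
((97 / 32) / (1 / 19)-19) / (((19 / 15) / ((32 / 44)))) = 975 / 44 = 22.16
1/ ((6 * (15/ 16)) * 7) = 8/ 315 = 0.03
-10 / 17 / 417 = -10 / 7089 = -0.00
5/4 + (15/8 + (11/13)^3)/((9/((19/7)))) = 316081/158184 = 2.00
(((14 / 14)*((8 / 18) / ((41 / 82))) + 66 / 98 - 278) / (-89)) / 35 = 121909 / 1373715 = 0.09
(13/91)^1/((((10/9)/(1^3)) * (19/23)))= 207/1330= 0.16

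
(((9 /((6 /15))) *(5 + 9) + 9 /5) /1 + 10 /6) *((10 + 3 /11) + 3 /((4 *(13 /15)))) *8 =28376.94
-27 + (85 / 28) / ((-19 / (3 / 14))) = -201351 / 7448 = -27.03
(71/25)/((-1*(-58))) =71/1450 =0.05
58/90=29/45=0.64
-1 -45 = -46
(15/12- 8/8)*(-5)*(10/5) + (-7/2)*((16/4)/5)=-53/10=-5.30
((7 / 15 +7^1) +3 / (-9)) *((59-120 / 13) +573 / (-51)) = 911212 / 3315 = 274.88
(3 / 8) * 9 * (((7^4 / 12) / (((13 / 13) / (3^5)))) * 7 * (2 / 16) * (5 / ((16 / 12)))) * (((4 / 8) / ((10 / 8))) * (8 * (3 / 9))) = 36756909 / 64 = 574326.70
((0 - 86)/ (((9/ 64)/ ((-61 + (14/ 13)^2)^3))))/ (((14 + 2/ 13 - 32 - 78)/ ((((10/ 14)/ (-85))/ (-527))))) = -21.80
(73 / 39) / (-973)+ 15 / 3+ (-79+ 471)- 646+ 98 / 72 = -112766711 / 455364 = -247.64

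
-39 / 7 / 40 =-39 / 280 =-0.14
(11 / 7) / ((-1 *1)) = -11 / 7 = -1.57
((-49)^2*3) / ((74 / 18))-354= 1398.08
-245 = -245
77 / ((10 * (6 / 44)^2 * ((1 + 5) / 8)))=74536 / 135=552.12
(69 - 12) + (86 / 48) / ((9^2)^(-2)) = 94497 / 8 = 11812.12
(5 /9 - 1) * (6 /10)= -4 /15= -0.27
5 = 5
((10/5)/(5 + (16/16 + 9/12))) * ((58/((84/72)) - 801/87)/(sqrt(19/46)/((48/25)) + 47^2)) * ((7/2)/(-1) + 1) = -1426042746880/104985124143487 + 21928000 * sqrt(874)/314955372430461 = -0.01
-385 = -385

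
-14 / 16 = -7 / 8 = -0.88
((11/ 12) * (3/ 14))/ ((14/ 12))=33/ 196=0.17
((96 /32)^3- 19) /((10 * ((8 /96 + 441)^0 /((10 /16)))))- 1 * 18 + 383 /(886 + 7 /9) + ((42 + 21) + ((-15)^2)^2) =50670.93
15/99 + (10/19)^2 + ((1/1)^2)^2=17018/11913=1.43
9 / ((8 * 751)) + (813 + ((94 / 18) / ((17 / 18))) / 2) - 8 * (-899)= 817881209 / 102136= 8007.77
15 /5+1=4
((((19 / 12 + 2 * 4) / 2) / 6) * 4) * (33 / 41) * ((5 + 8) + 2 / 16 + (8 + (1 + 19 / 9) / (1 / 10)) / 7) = 11930215 / 247968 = 48.11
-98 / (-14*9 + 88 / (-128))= 1568 / 2027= 0.77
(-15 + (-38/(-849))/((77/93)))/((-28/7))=325687/87164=3.74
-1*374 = -374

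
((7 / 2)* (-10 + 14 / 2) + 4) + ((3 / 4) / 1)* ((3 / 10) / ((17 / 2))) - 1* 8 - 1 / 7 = -34787 / 2380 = -14.62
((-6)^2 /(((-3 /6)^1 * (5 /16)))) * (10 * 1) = -2304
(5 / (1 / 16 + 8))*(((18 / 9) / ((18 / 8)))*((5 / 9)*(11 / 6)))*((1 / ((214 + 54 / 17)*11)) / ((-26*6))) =-1700 / 1128397959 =-0.00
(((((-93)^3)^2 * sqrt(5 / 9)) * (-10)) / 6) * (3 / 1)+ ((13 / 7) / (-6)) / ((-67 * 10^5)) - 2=-2411190051613.71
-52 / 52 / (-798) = 1 / 798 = 0.00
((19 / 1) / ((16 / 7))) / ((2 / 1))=133 / 32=4.16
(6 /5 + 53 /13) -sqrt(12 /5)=343 /65 -2*sqrt(15) /5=3.73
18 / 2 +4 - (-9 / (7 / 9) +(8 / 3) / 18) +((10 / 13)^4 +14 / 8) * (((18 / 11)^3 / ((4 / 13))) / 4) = 141042498083 / 4421400984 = 31.90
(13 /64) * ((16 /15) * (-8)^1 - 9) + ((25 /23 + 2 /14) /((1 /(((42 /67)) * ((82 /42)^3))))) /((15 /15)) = 1104066143 /507420480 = 2.18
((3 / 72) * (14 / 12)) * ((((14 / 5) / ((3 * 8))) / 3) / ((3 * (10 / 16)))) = 0.00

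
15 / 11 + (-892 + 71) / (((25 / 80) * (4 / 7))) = -252793 / 55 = -4596.24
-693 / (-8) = 693 / 8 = 86.62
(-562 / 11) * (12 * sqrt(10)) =-6744 * sqrt(10) / 11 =-1938.76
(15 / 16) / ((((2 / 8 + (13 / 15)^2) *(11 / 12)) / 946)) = 870750 / 901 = 966.43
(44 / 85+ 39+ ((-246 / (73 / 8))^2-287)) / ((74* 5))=108553098 / 83798525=1.30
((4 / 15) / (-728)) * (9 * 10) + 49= 4456 / 91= 48.97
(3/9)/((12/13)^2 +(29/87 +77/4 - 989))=-676/1964249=-0.00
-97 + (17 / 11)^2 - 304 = -398.61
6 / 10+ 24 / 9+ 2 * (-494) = -14771 / 15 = -984.73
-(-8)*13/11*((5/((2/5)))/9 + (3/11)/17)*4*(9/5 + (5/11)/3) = 316729504/3054645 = 103.69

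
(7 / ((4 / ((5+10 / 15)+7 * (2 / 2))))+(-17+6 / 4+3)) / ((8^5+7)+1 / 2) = 58 / 196653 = 0.00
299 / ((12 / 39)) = 3887 / 4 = 971.75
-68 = -68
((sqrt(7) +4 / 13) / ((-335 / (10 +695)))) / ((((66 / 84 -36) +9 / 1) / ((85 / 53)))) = 671160 / 16941821 +167790 * sqrt(7) / 1303217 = 0.38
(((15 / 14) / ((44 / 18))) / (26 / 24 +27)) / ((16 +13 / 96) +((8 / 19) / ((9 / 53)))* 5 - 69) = -443232 / 1149203363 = -0.00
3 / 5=0.60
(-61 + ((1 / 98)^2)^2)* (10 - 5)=-28132228875 / 92236816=-305.00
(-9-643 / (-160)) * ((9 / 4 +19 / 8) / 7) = -29489 / 8960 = -3.29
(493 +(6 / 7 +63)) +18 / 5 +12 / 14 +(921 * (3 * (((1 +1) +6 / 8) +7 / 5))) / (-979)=75328433 / 137060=549.60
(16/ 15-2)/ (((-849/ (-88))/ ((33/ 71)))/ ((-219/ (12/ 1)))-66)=247324/ 17790735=0.01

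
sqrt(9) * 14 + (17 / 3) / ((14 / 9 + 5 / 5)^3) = 515145 / 12167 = 42.34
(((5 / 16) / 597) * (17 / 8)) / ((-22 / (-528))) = 85 / 3184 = 0.03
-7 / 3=-2.33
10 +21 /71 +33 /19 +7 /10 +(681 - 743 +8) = -556697 /13490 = -41.27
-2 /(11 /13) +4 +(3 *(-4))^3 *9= -171054 /11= -15550.36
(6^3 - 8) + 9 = 217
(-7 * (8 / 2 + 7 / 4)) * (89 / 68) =-14329 / 272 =-52.68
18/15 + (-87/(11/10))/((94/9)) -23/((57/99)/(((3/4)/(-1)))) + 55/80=19076653/785840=24.28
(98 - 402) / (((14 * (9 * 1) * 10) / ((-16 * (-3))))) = -1216 / 105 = -11.58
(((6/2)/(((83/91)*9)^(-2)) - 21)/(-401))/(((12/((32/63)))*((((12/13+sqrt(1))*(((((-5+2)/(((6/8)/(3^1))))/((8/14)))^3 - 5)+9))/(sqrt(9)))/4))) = 16001344/1241404662225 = 0.00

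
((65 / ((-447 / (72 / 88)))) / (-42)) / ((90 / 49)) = 91 / 59004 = 0.00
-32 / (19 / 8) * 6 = -1536 / 19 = -80.84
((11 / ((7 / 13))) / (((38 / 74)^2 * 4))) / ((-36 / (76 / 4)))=-195767 / 19152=-10.22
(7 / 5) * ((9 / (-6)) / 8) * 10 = -21 / 8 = -2.62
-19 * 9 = -171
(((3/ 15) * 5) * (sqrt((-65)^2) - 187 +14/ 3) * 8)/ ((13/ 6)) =-5632/ 13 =-433.23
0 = 0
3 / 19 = 0.16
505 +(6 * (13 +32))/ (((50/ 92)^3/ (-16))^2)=130997338493429/ 48828125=2682825.49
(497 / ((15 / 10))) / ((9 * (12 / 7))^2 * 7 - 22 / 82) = 285278 / 1434441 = 0.20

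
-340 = -340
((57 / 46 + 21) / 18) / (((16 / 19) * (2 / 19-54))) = -123101 / 4521984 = -0.03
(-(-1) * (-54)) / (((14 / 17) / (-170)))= 78030 / 7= 11147.14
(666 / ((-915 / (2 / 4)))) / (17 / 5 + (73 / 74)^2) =-607836 / 7303957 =-0.08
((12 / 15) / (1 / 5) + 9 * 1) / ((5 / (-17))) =-221 / 5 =-44.20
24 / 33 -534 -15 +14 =-5877 / 11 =-534.27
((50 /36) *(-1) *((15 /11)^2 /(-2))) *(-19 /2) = -11875 /968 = -12.27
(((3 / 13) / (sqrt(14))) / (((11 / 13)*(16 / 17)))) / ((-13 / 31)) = -0.18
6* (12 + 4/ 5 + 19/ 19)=82.80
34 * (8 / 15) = 272 / 15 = 18.13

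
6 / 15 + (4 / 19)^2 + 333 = 333.44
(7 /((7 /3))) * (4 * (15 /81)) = 20 /9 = 2.22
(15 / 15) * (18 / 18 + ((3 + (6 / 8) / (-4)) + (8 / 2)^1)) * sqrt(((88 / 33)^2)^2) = 500 / 9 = 55.56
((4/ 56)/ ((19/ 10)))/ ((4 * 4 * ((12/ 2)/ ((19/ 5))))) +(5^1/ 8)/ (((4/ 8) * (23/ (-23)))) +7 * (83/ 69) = 36949/ 5152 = 7.17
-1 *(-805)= 805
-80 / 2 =-40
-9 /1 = -9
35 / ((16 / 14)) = 245 / 8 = 30.62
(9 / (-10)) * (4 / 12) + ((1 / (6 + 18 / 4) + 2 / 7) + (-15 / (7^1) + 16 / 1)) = 13.94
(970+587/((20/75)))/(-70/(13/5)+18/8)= -164905/1283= -128.53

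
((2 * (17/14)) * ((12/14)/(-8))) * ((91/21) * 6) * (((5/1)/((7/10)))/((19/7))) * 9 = -160.23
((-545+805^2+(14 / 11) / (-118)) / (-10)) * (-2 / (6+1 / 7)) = 2941501591 / 139535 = 21080.74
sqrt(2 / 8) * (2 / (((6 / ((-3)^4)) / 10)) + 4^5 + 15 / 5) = 1297 / 2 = 648.50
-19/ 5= -3.80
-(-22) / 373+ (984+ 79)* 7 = 2775515 / 373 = 7441.06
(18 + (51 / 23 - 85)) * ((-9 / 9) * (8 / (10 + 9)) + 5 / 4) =-46935 / 874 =-53.70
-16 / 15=-1.07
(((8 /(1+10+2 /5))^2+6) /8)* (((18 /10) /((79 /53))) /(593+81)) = 558991 /384436120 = 0.00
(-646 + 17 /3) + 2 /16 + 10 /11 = -168775 /264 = -639.30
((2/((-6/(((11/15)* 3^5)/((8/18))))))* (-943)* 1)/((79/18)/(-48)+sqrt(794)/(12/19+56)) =310322.76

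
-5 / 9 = -0.56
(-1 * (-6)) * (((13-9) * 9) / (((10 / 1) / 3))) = 324 / 5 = 64.80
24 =24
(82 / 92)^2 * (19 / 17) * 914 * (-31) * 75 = -33935985975 / 17986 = -1886800.07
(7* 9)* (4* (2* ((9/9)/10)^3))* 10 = 126/25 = 5.04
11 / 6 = 1.83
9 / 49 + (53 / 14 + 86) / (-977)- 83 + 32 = -4874259 / 95746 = -50.91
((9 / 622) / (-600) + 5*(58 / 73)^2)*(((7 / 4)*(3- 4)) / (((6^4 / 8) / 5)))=-14646744091 / 85915416960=-0.17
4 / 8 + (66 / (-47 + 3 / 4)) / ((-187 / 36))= 0.77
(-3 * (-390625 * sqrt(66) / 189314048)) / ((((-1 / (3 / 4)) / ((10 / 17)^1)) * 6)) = -5859375 * sqrt(66) / 12873355264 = -0.00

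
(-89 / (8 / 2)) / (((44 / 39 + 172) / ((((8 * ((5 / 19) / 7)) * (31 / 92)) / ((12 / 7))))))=-179335 / 23604992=-0.01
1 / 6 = 0.17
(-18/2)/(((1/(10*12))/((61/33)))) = -21960/11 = -1996.36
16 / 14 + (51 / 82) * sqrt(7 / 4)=51 * sqrt(7) / 164 + 8 / 7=1.97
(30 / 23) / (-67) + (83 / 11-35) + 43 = 263181 / 16951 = 15.53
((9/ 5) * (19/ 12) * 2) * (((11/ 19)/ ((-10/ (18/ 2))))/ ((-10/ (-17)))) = -5049/ 1000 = -5.05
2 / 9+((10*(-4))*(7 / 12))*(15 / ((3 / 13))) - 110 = -14638 / 9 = -1626.44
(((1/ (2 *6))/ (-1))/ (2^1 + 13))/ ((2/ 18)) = -1/ 20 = -0.05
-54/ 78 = -9/ 13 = -0.69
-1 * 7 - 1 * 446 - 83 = -536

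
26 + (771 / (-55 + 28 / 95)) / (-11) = 1559587 / 57167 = 27.28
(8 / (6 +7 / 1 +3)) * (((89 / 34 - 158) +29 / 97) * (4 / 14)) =-511465 / 23086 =-22.15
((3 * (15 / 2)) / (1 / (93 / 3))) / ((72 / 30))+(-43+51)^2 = 2837 / 8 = 354.62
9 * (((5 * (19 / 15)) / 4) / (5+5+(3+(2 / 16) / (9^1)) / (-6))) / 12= 513 / 4103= 0.13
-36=-36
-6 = -6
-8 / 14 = -4 / 7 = -0.57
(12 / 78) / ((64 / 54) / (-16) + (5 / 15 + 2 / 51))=0.52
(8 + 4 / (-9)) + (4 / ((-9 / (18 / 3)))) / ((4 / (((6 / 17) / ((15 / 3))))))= 5744 / 765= 7.51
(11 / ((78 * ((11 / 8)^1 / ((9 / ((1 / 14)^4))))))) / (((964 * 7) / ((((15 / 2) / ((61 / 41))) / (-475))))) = -1012536 / 18155735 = -0.06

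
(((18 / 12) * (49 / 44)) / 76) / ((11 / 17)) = 2499 / 73568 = 0.03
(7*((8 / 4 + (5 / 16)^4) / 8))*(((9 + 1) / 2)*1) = 4609395 / 524288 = 8.79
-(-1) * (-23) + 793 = 770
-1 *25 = -25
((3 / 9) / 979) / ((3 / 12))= 4 / 2937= 0.00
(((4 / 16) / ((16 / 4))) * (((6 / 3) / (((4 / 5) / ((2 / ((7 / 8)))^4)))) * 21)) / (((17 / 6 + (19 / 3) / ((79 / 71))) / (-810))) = -1310515200 / 154007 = -8509.45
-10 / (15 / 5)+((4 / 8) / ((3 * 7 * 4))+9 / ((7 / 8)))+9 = 383 / 24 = 15.96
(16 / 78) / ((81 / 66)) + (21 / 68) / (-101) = 1186655 / 7232004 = 0.16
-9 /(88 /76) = -171 /22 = -7.77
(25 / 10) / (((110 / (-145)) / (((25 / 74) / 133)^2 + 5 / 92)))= -4389714775 / 24506835892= -0.18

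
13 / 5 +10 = 63 / 5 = 12.60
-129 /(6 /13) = -559 /2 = -279.50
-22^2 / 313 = -484 / 313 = -1.55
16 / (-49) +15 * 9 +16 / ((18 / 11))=144.45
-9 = -9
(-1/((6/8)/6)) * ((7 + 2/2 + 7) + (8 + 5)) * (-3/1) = 672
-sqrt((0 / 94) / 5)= 0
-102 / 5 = -20.40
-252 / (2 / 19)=-2394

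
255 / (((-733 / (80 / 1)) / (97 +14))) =-2264400 / 733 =-3089.22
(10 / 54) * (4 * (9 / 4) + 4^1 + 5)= 10 / 3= 3.33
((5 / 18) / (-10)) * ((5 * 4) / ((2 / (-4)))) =10 / 9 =1.11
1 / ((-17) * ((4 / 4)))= -1 / 17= -0.06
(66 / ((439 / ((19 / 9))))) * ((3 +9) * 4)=6688 / 439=15.23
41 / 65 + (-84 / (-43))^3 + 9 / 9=46953502 / 5167955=9.09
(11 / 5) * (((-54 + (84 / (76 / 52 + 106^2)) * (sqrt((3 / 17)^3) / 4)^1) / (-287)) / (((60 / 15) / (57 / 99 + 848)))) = 6147 / 70 - 26637 * sqrt(51) / 844382860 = 87.81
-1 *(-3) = 3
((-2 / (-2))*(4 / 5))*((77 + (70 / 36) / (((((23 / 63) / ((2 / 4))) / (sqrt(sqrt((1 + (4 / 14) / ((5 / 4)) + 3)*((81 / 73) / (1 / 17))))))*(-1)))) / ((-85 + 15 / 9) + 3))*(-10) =6.88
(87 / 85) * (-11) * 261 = -249777 / 85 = -2938.55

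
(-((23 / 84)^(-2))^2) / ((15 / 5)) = -16595712 / 279841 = -59.30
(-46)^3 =-97336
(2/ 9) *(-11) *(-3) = 22/ 3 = 7.33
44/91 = 0.48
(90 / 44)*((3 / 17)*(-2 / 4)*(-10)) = 675 / 374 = 1.80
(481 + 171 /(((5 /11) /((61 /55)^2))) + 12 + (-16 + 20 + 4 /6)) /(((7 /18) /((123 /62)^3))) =789887798091 /40962625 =19283.13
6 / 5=1.20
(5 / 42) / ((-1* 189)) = -5 / 7938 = -0.00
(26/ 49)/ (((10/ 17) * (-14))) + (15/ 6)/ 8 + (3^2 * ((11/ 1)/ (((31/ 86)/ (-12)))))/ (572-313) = -392690931/ 31473680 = -12.48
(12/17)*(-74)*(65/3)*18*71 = -24588720/17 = -1446395.29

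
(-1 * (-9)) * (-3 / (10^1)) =-27 / 10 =-2.70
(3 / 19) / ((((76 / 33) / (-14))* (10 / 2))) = -693 / 3610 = -0.19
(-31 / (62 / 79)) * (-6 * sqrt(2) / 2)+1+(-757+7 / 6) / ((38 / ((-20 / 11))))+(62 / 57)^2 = 1370498 / 35739+237 * sqrt(2) / 2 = 205.93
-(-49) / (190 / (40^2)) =412.63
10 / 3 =3.33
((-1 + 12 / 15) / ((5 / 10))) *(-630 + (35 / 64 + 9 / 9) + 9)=7929 / 32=247.78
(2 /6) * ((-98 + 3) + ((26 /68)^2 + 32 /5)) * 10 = -294.85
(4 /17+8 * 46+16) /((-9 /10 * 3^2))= -65320 /1377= -47.44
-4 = -4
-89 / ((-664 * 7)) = 89 / 4648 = 0.02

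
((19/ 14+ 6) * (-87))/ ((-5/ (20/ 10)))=256.03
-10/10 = -1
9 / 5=1.80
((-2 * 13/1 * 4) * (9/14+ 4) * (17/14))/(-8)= 14365/196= 73.29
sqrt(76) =2 *sqrt(19) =8.72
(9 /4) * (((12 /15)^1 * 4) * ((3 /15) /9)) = 4 /25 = 0.16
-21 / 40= -0.52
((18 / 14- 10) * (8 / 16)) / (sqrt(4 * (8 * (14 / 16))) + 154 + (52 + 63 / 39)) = -2140307 / 101918166 + 10309 * sqrt(7) / 50959083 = -0.02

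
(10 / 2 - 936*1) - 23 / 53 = -49366 / 53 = -931.43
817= 817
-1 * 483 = -483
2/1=2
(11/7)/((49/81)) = 891/343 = 2.60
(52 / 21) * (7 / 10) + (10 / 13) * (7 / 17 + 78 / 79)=735784 / 261885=2.81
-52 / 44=-13 / 11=-1.18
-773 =-773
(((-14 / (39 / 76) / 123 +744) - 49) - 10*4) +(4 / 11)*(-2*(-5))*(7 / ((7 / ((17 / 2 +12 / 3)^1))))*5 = 46543181 / 52767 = 882.05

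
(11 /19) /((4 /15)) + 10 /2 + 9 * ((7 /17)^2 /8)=323389 /43928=7.36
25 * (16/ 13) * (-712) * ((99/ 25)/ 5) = -1127808/ 65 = -17350.89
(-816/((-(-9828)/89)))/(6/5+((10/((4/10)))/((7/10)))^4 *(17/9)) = -5189590/2158203967751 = -0.00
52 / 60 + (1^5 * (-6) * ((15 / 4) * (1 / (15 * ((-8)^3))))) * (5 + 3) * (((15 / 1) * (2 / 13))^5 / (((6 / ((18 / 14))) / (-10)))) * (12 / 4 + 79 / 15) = -1025540462 / 38985765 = -26.31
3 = 3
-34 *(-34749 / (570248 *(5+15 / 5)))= 34749 / 134176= 0.26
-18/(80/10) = -9/4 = -2.25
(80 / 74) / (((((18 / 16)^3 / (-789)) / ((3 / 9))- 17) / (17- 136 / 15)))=-0.50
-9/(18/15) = -15/2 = -7.50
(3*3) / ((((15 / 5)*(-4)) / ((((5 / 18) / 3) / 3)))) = -5 / 216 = -0.02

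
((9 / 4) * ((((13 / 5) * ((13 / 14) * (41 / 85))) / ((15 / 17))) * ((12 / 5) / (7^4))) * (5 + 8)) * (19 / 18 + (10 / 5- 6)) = -4774081 / 42017500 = -0.11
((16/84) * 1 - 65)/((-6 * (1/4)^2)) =10888/63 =172.83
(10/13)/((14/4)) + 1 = 111/91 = 1.22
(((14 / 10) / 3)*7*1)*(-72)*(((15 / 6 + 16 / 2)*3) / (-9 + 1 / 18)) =95256 / 115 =828.31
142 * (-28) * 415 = -1650040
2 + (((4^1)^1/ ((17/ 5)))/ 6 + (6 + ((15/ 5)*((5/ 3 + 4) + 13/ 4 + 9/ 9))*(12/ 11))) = 22805/ 561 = 40.65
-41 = -41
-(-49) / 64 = 49 / 64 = 0.77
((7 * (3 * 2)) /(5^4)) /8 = 0.01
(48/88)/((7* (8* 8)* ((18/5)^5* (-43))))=-3125/66734502912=-0.00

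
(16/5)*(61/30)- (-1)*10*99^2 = 7351238/75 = 98016.51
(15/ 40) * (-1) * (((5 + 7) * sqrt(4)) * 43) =-387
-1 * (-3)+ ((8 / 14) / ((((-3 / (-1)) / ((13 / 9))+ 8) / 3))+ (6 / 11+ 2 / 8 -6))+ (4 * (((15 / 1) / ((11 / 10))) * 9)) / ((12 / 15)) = 24676915 / 40348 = 611.60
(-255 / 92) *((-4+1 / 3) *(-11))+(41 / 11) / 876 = -12387811 / 110814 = -111.79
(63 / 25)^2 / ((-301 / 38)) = -0.80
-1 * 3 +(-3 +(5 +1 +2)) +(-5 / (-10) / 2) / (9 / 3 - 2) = 9 / 4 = 2.25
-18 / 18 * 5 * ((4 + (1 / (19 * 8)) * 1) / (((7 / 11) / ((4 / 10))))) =-957 / 76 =-12.59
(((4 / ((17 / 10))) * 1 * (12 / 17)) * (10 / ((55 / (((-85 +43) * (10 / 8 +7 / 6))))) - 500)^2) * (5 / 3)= 26019367200 / 34969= 744069.52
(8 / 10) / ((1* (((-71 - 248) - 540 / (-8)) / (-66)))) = 528 / 2515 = 0.21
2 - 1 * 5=-3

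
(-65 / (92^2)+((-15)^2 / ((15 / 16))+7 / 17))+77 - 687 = -53180417 / 143888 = -369.60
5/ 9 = 0.56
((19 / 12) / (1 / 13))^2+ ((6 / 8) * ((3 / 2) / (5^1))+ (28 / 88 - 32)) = 392.22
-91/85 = -1.07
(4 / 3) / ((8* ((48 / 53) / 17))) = 3.13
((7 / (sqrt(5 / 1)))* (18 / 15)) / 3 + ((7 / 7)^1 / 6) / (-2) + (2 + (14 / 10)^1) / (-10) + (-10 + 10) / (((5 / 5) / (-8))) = -127 / 300 + 14* sqrt(5) / 25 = 0.83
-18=-18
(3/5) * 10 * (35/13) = 210/13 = 16.15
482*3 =1446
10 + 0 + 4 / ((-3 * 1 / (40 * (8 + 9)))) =-2690 / 3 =-896.67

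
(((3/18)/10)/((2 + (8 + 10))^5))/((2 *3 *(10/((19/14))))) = 19/161280000000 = 0.00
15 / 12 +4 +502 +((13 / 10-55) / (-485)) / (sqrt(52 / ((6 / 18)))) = 179 * sqrt(39) / 126100 +2029 / 4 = 507.26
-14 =-14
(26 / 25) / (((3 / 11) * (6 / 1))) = 0.64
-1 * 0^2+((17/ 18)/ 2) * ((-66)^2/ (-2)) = -1028.50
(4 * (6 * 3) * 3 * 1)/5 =216/5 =43.20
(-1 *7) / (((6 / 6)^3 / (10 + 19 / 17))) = -1323 / 17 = -77.82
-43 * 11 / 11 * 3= -129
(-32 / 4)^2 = 64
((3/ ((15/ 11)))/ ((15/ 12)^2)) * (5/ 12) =44/ 75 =0.59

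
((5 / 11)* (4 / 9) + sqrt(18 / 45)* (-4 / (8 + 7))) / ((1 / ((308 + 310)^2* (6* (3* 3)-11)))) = 547950.92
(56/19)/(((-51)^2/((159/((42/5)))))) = 1060/49419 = 0.02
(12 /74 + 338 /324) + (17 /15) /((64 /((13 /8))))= 9468779 /7672320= 1.23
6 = 6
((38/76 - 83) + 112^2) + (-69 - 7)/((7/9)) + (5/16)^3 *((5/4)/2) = 2835960087/229376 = 12363.80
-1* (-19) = 19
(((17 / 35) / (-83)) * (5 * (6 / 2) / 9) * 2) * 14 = -68 / 249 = -0.27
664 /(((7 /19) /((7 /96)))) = 1577 /12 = 131.42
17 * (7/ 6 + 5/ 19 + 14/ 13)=63155/ 1482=42.61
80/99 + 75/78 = 4555/2574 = 1.77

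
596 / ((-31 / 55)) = -32780 / 31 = -1057.42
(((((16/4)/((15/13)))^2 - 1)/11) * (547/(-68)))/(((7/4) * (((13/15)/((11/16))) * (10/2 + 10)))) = -1356013/5569200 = -0.24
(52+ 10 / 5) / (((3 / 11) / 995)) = 197010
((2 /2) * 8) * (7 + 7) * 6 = 672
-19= -19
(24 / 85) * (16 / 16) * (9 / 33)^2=216 / 10285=0.02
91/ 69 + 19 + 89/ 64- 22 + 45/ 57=41863/ 83904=0.50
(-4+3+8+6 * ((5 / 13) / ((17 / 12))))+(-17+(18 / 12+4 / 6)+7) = 0.80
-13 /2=-6.50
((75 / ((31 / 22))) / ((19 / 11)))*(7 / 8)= 63525 / 2356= 26.96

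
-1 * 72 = -72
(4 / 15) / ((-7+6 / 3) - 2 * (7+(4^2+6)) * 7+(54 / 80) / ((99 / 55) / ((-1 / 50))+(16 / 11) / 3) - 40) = -94528 / 159873153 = -0.00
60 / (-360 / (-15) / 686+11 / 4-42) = -82320 / 53803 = -1.53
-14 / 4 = -7 / 2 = -3.50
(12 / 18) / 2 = 1 / 3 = 0.33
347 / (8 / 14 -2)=-2429 / 10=-242.90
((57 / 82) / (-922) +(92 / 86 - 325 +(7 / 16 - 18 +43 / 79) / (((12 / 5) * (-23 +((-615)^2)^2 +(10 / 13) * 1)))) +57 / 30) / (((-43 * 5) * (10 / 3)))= 858468935043097563894559 / 1910487176487629243072000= 0.45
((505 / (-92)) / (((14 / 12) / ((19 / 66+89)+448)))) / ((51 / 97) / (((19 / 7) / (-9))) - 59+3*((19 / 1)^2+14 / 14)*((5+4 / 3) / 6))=-99012253845 / 42519776068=-2.33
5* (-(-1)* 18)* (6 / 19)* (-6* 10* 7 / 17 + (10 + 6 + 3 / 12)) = -77625 / 323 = -240.33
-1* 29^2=-841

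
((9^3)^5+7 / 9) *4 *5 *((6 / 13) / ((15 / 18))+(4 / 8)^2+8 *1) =1413854404093960024 / 39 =36252677028050257.03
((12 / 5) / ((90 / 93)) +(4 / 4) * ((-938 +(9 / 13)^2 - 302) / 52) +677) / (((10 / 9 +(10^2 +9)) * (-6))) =-432134343 / 435445400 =-0.99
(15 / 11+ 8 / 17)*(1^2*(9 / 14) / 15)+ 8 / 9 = 16283 / 16830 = 0.97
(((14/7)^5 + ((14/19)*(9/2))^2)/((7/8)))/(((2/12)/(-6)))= -4470048/2527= -1768.91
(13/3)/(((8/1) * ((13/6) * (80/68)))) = 17/80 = 0.21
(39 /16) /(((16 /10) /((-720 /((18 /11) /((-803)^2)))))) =-6915576525 /16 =-432223532.81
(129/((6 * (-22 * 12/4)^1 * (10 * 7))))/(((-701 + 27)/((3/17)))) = 43/35290640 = 0.00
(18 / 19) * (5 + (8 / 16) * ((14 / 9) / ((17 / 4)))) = 1586 / 323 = 4.91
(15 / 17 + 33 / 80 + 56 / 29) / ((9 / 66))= 1399519 / 59160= 23.66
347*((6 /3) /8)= 347 /4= 86.75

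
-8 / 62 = -4 / 31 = -0.13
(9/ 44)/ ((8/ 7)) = 63/ 352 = 0.18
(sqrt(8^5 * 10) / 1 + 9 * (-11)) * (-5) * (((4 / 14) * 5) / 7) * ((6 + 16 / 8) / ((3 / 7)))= 13200 / 7 - 102400 * sqrt(5) / 21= -9017.78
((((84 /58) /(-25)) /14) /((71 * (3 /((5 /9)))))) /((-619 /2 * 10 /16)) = 16 /286767225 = 0.00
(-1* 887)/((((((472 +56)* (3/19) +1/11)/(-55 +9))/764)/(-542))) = -3531184282384/17443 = -202441339.36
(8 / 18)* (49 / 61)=196 / 549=0.36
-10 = -10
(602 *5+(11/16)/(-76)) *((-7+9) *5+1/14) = 516081009/17024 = 30314.91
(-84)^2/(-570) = -1176/95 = -12.38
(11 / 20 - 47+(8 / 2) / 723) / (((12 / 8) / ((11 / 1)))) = -7387457 / 21690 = -340.59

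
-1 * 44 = -44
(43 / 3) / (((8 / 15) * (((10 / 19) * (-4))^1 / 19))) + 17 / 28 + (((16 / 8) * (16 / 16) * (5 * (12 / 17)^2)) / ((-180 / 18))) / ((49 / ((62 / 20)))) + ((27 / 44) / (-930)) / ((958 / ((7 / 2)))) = -179100820493923 / 740173945280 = -241.97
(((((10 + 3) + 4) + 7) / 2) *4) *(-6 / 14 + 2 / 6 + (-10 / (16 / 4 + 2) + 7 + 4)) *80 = 248320 / 7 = 35474.29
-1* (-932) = 932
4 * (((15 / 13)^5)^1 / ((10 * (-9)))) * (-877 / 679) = 0.12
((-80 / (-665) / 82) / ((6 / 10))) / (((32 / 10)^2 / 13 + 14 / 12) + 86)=26000 / 935249483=0.00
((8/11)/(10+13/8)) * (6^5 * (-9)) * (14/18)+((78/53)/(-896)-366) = -3771.33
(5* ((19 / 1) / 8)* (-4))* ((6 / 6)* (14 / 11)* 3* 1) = -1995 / 11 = -181.36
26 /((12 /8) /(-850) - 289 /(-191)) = 8442200 /490727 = 17.20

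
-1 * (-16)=16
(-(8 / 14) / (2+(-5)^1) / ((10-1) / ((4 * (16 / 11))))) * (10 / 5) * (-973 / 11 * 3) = -71168 / 1089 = -65.35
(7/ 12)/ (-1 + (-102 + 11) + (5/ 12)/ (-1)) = -7/ 1109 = -0.01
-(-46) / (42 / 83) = 1909 / 21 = 90.90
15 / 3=5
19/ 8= 2.38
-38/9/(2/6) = -38/3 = -12.67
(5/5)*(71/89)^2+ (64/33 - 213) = -55003412/261393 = -210.42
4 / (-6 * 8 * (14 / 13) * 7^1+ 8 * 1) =-13 / 1150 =-0.01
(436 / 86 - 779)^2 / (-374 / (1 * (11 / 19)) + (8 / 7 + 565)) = -7752442887 / 1033591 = -7500.49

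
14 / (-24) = -7 / 12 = -0.58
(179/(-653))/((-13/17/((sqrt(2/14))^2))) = 3043/59423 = 0.05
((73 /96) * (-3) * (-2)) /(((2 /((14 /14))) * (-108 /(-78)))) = 949 /576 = 1.65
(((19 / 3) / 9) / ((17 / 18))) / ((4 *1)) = 19 / 102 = 0.19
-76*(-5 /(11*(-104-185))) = -380 /3179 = -0.12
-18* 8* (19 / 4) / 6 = -114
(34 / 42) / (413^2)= 17 / 3581949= 0.00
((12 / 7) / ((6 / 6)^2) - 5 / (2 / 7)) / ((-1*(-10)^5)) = -221 / 1400000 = -0.00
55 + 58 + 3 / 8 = 907 / 8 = 113.38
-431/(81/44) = -18964/81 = -234.12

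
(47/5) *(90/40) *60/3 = 423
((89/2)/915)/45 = 89/82350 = 0.00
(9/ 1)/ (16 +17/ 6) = 54/ 113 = 0.48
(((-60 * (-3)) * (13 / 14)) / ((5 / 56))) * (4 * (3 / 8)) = 2808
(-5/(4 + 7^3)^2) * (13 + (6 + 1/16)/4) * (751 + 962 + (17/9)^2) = -322925045/312100128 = -1.03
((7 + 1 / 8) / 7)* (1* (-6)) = -171 / 28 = -6.11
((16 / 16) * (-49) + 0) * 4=-196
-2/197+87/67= 17005/13199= 1.29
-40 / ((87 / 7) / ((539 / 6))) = -75460 / 261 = -289.12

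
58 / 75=0.77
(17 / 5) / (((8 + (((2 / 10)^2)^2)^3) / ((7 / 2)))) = 5810546875 / 3906250002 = 1.49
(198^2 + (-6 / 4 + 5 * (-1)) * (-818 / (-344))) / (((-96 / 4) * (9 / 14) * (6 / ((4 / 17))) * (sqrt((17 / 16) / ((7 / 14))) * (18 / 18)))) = -94366013 * sqrt(34) / 8052696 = -68.33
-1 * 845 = -845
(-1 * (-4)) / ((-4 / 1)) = -1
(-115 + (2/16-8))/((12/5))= -4915/96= -51.20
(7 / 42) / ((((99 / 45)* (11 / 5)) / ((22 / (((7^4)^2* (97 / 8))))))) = 200 / 18453128001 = 0.00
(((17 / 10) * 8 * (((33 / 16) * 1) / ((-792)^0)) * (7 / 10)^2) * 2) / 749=3927 / 107000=0.04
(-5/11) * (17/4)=-1.93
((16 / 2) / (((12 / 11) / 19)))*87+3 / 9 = 36367 / 3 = 12122.33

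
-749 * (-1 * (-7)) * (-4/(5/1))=20972/5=4194.40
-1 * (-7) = 7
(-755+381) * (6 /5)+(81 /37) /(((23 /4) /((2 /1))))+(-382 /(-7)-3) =-11808773 /29785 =-396.47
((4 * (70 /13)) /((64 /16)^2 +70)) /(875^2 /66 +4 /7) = 64680 /2996038201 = 0.00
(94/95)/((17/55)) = 1034/323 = 3.20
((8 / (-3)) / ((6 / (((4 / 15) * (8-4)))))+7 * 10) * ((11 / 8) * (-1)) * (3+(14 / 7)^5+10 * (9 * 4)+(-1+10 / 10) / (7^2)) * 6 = -4078217 / 18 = -226567.61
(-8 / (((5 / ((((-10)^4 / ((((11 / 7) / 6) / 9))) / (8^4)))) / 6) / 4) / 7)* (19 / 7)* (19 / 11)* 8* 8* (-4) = 467856000 / 847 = 552368.36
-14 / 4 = -7 / 2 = -3.50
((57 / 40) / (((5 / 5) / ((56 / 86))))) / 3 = 133 / 430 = 0.31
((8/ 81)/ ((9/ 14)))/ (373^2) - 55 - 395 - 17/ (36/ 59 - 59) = -157132440108287/ 349409266245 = -449.71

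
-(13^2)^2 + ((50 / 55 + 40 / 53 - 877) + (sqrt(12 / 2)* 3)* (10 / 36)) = -17161384 / 583 + 5* sqrt(6) / 6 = -29434.29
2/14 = 1/7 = 0.14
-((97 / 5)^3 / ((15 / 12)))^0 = -1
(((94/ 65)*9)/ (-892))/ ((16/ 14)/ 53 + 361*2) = -52311/ 2588517100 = -0.00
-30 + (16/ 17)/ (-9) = -4606/ 153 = -30.10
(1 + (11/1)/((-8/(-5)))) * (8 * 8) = 504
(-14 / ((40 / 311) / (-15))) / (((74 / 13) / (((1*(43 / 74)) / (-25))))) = -3650829 / 547600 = -6.67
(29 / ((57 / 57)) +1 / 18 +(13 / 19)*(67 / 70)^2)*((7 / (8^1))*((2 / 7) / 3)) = 24870863 / 10054800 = 2.47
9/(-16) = -9/16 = -0.56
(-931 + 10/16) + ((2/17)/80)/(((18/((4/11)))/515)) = -12526363/13464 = -930.36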